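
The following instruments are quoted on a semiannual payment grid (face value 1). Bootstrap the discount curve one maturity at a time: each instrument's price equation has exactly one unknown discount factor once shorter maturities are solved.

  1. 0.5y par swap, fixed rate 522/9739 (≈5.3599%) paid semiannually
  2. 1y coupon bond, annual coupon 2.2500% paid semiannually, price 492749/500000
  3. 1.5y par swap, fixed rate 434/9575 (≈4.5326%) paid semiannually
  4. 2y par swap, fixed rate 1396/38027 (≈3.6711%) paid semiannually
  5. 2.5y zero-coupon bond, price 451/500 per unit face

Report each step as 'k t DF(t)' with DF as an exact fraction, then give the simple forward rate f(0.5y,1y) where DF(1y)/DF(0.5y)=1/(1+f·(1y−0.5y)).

step 1 [0.5y] swap r/2=261/9739: DF=(1 − 261/9739·(0))/(1+261/9739) = 9739/10000 ≈ 0.973900
step 2 [1y] bond c/2=9/800: DF=(492749/500000 − 9/800·(0.973900))/(1+9/800) = 9637/10000 ≈ 0.963700
step 3 [1.5y] swap r/2=217/9575: DF=(1 − 217/9575·(0.973900+0.963700))/(1+217/9575) = 9349/10000 ≈ 0.934900
step 4 [2y] swap r/2=698/38027: DF=(1 − 698/38027·(0.973900+0.963700+0.934900))/(1+698/38027) = 4651/5000 ≈ 0.930200
step 5 [2.5y] zero: DF = P = 451/500 ≈ 0.902000

1 1/2 9739/10000
2 1 9637/10000
3 3/2 9349/10000
4 2 4651/5000
5 5/2 451/500
f(0.5y,1y) = ((9739/10000)/(9637/10000) − 1)/(1/2) = 204/9637 ≈ 2.1168%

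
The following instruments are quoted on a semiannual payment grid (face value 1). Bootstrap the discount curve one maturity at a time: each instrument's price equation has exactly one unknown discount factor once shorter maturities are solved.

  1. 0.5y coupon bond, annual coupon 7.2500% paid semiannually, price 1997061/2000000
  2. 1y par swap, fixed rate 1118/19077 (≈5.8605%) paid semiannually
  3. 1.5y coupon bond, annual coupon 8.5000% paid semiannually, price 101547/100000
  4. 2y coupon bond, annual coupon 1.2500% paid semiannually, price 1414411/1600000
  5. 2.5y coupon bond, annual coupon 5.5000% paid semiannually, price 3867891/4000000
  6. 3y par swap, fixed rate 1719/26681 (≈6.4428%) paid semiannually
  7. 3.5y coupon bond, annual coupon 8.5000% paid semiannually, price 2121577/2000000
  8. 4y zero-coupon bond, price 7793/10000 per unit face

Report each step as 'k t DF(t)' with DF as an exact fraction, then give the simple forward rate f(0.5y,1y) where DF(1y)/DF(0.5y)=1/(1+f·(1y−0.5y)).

step 1 [0.5y] bond c/2=29/800: DF=(1997061/2000000 − 29/800·(0))/(1+29/800) = 2409/2500 ≈ 0.963600
step 2 [1y] swap r/2=559/19077: DF=(1 − 559/19077·(0.963600))/(1+559/19077) = 9441/10000 ≈ 0.944100
step 3 [1.5y] bond c/2=17/400: DF=(101547/100000 − 17/400·(0.963600+0.944100))/(1+17/400) = 8963/10000 ≈ 0.896300
step 4 [2y] bond c/2=1/160: DF=(1414411/1600000 − 1/160·(0.963600+0.944100+0.896300))/(1+1/160) = 8611/10000 ≈ 0.861100
step 5 [2.5y] bond c/2=11/400: DF=(3867891/4000000 − 11/400·(0.963600+0.944100+0.896300+0.861100))/(1+11/400) = 843/1000 ≈ 0.843000
step 6 [3y] swap r/2=1719/53362: DF=(1 − 1719/53362·(0.963600+0.944100+0.896300+0.861100+0.843000))/(1+1719/53362) = 8281/10000 ≈ 0.828100
step 7 [3.5y] bond c/2=17/400: DF=(2121577/2000000 − 17/400·(0.963600+0.944100+0.896300+0.861100+0.843000+0.828100))/(1+17/400) = 4/5 ≈ 0.800000
step 8 [4y] zero: DF = P = 7793/10000 ≈ 0.779300

1 1/2 2409/2500
2 1 9441/10000
3 3/2 8963/10000
4 2 8611/10000
5 5/2 843/1000
6 3 8281/10000
7 7/2 4/5
8 4 7793/10000
f(0.5y,1y) = ((2409/2500)/(9441/10000) − 1)/(1/2) = 130/3147 ≈ 4.1309%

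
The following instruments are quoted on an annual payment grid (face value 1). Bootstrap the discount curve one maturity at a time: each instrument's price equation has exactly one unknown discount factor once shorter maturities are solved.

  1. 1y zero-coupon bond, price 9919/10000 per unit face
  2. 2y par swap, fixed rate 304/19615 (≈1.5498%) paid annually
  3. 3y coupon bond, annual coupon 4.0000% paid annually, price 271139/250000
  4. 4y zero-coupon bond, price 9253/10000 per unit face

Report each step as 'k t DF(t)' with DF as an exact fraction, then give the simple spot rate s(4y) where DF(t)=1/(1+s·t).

1 1 9919/10000
2 2 606/625
3 3 4837/5000
4 4 9253/10000
s(4y) = (1/(9253/10000) − 1)/(4) = 747/37012 ≈ 2.0183%

step 1 [1y] zero: DF = P = 9919/10000 ≈ 0.991900
step 2 [2y] swap r/1=304/19615: DF=(1 − 304/19615·(0.991900))/(1+304/19615) = 606/625 ≈ 0.969600
step 3 [3y] bond c/1=1/25: DF=(271139/250000 − 1/25·(0.991900+0.969600))/(1+1/25) = 4837/5000 ≈ 0.967400
step 4 [4y] zero: DF = P = 9253/10000 ≈ 0.925300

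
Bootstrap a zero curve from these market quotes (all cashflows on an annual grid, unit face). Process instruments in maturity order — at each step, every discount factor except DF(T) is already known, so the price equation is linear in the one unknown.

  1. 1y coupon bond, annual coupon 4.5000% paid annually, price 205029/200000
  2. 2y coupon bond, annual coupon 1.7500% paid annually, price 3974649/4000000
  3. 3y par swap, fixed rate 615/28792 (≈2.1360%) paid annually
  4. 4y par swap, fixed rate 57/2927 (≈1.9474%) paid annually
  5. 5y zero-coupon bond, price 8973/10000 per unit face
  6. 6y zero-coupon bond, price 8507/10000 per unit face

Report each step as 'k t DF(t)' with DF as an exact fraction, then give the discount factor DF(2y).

step 1 [1y] bond c/1=9/200: DF=(205029/200000 − 9/200·(0))/(1+9/200) = 981/1000 ≈ 0.981000
step 2 [2y] bond c/1=7/400: DF=(3974649/4000000 − 7/400·(0.981000))/(1+7/400) = 9597/10000 ≈ 0.959700
step 3 [3y] swap r/1=615/28792: DF=(1 − 615/28792·(0.981000+0.959700))/(1+615/28792) = 1877/2000 ≈ 0.938500
step 4 [4y] swap r/1=57/2927: DF=(1 − 57/2927·(0.981000+0.959700+0.938500))/(1+57/2927) = 9259/10000 ≈ 0.925900
step 5 [5y] zero: DF = P = 8973/10000 ≈ 0.897300
step 6 [6y] zero: DF = P = 8507/10000 ≈ 0.850700

1 1 981/1000
2 2 9597/10000
3 3 1877/2000
4 4 9259/10000
5 5 8973/10000
6 6 8507/10000
DF(2y) = 9597/10000 ≈ 0.959700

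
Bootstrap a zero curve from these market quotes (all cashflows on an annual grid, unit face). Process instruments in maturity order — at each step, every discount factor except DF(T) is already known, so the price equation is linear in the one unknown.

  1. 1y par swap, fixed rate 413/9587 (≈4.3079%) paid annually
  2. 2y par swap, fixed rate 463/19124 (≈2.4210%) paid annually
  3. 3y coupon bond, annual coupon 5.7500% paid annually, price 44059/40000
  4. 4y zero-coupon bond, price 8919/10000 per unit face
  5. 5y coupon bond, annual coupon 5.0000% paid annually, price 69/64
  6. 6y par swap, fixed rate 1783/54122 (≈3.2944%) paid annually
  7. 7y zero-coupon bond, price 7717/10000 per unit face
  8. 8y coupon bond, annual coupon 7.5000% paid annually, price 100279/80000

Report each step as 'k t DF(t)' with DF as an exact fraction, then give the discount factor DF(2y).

1 1 9587/10000
2 2 9537/10000
3 3 586/625
4 4 8919/10000
5 5 4243/5000
6 6 8217/10000
7 7 7717/10000
8 8 3673/5000
DF(2y) = 9537/10000 ≈ 0.953700

step 1 [1y] swap r/1=413/9587: DF=(1 − 413/9587·(0))/(1+413/9587) = 9587/10000 ≈ 0.958700
step 2 [2y] swap r/1=463/19124: DF=(1 − 463/19124·(0.958700))/(1+463/19124) = 9537/10000 ≈ 0.953700
step 3 [3y] bond c/1=23/400: DF=(44059/40000 − 23/400·(0.958700+0.953700))/(1+23/400) = 586/625 ≈ 0.937600
step 4 [4y] zero: DF = P = 8919/10000 ≈ 0.891900
step 5 [5y] bond c/1=1/20: DF=(69/64 − 1/20·(0.958700+0.953700+0.937600+0.891900))/(1+1/20) = 4243/5000 ≈ 0.848600
step 6 [6y] swap r/1=1783/54122: DF=(1 − 1783/54122·(0.958700+0.953700+0.937600+0.891900+0.848600))/(1+1783/54122) = 8217/10000 ≈ 0.821700
step 7 [7y] zero: DF = P = 7717/10000 ≈ 0.771700
step 8 [8y] bond c/1=3/40: DF=(100279/80000 − 3/40·(0.958700+0.953700+0.937600+0.891900+0.848600+0.821700+0.771700))/(1+3/40) = 3673/5000 ≈ 0.734600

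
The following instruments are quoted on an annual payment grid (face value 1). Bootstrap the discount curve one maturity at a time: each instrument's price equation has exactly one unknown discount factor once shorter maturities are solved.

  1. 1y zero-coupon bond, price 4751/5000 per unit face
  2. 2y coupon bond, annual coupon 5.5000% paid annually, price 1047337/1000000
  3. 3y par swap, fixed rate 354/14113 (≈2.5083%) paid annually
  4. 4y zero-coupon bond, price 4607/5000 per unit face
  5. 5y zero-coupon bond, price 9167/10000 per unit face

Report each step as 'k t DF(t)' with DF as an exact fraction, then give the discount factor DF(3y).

step 1 [1y] zero: DF = P = 4751/5000 ≈ 0.950200
step 2 [2y] bond c/1=11/200: DF=(1047337/1000000 − 11/200·(0.950200))/(1+11/200) = 1179/1250 ≈ 0.943200
step 3 [3y] swap r/1=354/14113: DF=(1 − 354/14113·(0.950200+0.943200))/(1+354/14113) = 2323/2500 ≈ 0.929200
step 4 [4y] zero: DF = P = 4607/5000 ≈ 0.921400
step 5 [5y] zero: DF = P = 9167/10000 ≈ 0.916700

1 1 4751/5000
2 2 1179/1250
3 3 2323/2500
4 4 4607/5000
5 5 9167/10000
DF(3y) = 2323/2500 ≈ 0.929200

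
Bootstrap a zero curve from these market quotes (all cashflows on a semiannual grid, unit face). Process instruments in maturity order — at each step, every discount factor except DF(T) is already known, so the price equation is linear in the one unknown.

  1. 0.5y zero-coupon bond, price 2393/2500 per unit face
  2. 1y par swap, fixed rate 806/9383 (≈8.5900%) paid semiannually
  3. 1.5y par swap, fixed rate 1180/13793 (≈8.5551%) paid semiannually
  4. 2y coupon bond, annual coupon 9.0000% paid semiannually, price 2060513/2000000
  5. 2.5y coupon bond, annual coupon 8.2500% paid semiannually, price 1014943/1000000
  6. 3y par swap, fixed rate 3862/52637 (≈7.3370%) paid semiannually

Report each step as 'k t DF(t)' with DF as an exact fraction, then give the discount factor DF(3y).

step 1 [0.5y] zero: DF = P = 2393/2500 ≈ 0.957200
step 2 [1y] swap r/2=403/9383: DF=(1 − 403/9383·(0.957200))/(1+403/9383) = 4597/5000 ≈ 0.919400
step 3 [1.5y] swap r/2=590/13793: DF=(1 − 590/13793·(0.957200+0.919400))/(1+590/13793) = 441/500 ≈ 0.882000
step 4 [2y] bond c/2=9/200: DF=(2060513/2000000 − 9/200·(0.957200+0.919400+0.882000))/(1+9/200) = 8671/10000 ≈ 0.867100
step 5 [2.5y] bond c/2=33/800: DF=(1014943/1000000 − 33/800·(0.957200+0.919400+0.882000+0.867100))/(1+33/800) = 8311/10000 ≈ 0.831100
step 6 [3y] swap r/2=1931/52637: DF=(1 − 1931/52637·(0.957200+0.919400+0.882000+0.867100+0.831100))/(1+1931/52637) = 8069/10000 ≈ 0.806900

1 1/2 2393/2500
2 1 4597/5000
3 3/2 441/500
4 2 8671/10000
5 5/2 8311/10000
6 3 8069/10000
DF(3y) = 8069/10000 ≈ 0.806900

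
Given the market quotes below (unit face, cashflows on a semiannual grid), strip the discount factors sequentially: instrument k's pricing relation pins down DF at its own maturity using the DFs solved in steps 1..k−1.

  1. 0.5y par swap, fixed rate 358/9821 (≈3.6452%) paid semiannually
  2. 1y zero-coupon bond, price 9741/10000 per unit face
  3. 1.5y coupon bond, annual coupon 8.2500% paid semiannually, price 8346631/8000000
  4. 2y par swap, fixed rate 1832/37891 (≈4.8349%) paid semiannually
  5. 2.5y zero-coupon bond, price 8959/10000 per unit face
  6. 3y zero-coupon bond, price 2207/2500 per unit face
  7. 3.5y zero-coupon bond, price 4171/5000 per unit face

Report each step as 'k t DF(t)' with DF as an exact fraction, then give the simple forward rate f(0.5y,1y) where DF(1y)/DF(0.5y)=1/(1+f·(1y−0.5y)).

1 1/2 9821/10000
2 1 9741/10000
3 3/2 1849/2000
4 2 2271/2500
5 5/2 8959/10000
6 3 2207/2500
7 7/2 4171/5000
f(0.5y,1y) = ((9821/10000)/(9741/10000) − 1)/(1/2) = 160/9741 ≈ 1.6425%

step 1 [0.5y] swap r/2=179/9821: DF=(1 − 179/9821·(0))/(1+179/9821) = 9821/10000 ≈ 0.982100
step 2 [1y] zero: DF = P = 9741/10000 ≈ 0.974100
step 3 [1.5y] bond c/2=33/800: DF=(8346631/8000000 − 33/800·(0.982100+0.974100))/(1+33/800) = 1849/2000 ≈ 0.924500
step 4 [2y] swap r/2=916/37891: DF=(1 − 916/37891·(0.982100+0.974100+0.924500))/(1+916/37891) = 2271/2500 ≈ 0.908400
step 5 [2.5y] zero: DF = P = 8959/10000 ≈ 0.895900
step 6 [3y] zero: DF = P = 2207/2500 ≈ 0.882800
step 7 [3.5y] zero: DF = P = 4171/5000 ≈ 0.834200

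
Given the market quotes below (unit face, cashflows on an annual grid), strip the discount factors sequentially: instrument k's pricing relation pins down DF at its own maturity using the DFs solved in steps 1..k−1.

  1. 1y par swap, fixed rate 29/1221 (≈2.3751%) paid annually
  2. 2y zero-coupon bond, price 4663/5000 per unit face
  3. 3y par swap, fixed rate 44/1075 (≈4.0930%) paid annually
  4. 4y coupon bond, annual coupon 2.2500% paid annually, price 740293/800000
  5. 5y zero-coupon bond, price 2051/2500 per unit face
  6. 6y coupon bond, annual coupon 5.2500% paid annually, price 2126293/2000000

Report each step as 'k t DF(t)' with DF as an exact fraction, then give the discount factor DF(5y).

step 1 [1y] swap r/1=29/1221: DF=(1 − 29/1221·(0))/(1+29/1221) = 1221/1250 ≈ 0.976800
step 2 [2y] zero: DF = P = 4663/5000 ≈ 0.932600
step 3 [3y] swap r/1=44/1075: DF=(1 − 44/1075·(0.976800+0.932600))/(1+44/1075) = 1107/1250 ≈ 0.885600
step 4 [4y] bond c/1=9/400: DF=(740293/800000 − 9/400·(0.976800+0.932600+0.885600))/(1+9/400) = 1687/2000 ≈ 0.843500
step 5 [5y] zero: DF = P = 2051/2500 ≈ 0.820400
step 6 [6y] bond c/1=21/400: DF=(2126293/2000000 − 21/400·(0.976800+0.932600+0.885600+0.843500+0.820400))/(1+21/400) = 7877/10000 ≈ 0.787700

1 1 1221/1250
2 2 4663/5000
3 3 1107/1250
4 4 1687/2000
5 5 2051/2500
6 6 7877/10000
DF(5y) = 2051/2500 ≈ 0.820400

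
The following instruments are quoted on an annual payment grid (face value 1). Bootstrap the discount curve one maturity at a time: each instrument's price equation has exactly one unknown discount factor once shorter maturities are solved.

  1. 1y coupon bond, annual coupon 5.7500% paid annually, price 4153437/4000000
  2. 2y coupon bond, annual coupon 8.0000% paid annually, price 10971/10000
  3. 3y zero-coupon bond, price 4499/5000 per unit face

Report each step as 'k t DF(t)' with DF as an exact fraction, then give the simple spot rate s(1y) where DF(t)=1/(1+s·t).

step 1 [1y] bond c/1=23/400: DF=(4153437/4000000 − 23/400·(0))/(1+23/400) = 9819/10000 ≈ 0.981900
step 2 [2y] bond c/1=2/25: DF=(10971/10000 − 2/25·(0.981900))/(1+2/25) = 9431/10000 ≈ 0.943100
step 3 [3y] zero: DF = P = 4499/5000 ≈ 0.899800

1 1 9819/10000
2 2 9431/10000
3 3 4499/5000
s(1y) = (1/(9819/10000) − 1)/(1) = 181/9819 ≈ 1.8434%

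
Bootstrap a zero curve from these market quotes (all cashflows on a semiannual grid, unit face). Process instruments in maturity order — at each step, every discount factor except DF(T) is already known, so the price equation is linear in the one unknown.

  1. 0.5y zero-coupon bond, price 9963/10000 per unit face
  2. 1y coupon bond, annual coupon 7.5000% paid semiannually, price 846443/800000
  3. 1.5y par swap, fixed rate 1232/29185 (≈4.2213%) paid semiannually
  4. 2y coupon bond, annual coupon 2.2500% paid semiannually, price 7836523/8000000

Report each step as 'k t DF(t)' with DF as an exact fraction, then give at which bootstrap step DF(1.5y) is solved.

step 1 [0.5y] zero: DF = P = 9963/10000 ≈ 0.996300
step 2 [1y] bond c/2=3/80: DF=(846443/800000 − 3/80·(0.996300))/(1+3/80) = 4919/5000 ≈ 0.983800
step 3 [1.5y] swap r/2=616/29185: DF=(1 − 616/29185·(0.996300+0.983800))/(1+616/29185) = 1173/1250 ≈ 0.938400
step 4 [2y] bond c/2=9/800: DF=(7836523/8000000 − 9/800·(0.996300+0.983800+0.938400))/(1+9/800) = 4681/5000 ≈ 0.936200

1 1/2 9963/10000
2 1 4919/5000
3 3/2 1173/1250
4 2 4681/5000
DF(1.5y) is solved at step 3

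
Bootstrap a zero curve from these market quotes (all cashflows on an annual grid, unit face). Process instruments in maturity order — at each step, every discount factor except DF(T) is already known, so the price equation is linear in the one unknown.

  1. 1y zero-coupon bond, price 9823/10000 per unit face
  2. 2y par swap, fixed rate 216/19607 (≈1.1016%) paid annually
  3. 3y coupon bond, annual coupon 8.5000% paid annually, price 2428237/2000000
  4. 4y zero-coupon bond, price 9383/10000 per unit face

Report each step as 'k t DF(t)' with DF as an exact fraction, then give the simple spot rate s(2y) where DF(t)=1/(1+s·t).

step 1 [1y] zero: DF = P = 9823/10000 ≈ 0.982300
step 2 [2y] swap r/1=216/19607: DF=(1 − 216/19607·(0.982300))/(1+216/19607) = 1223/1250 ≈ 0.978400
step 3 [3y] bond c/1=17/200: DF=(2428237/2000000 − 17/200·(0.982300+0.978400))/(1+17/200) = 4827/5000 ≈ 0.965400
step 4 [4y] zero: DF = P = 9383/10000 ≈ 0.938300

1 1 9823/10000
2 2 1223/1250
3 3 4827/5000
4 4 9383/10000
s(2y) = (1/(1223/1250) − 1)/(2) = 27/2446 ≈ 1.1038%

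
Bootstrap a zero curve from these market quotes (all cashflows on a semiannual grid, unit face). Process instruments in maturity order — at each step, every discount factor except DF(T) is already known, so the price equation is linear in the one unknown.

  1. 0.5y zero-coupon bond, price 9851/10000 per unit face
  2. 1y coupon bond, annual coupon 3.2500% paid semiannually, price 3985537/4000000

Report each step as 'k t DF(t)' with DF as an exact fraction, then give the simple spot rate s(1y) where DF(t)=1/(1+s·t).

step 1 [0.5y] zero: DF = P = 9851/10000 ≈ 0.985100
step 2 [1y] bond c/2=13/800: DF=(3985537/4000000 − 13/800·(0.985100))/(1+13/800) = 9647/10000 ≈ 0.964700

1 1/2 9851/10000
2 1 9647/10000
s(1y) = (1/(9647/10000) − 1)/(1) = 353/9647 ≈ 3.6592%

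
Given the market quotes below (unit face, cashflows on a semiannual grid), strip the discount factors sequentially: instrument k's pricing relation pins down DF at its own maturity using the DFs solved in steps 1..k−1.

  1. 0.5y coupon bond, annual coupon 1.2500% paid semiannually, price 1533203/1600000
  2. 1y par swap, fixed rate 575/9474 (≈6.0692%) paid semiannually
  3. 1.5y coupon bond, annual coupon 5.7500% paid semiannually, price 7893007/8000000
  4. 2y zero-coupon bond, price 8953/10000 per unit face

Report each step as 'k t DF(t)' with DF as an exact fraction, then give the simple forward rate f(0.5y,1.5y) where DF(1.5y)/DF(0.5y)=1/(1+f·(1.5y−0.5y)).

step 1 [0.5y] bond c/2=1/160: DF=(1533203/1600000 − 1/160·(0))/(1+1/160) = 9523/10000 ≈ 0.952300
step 2 [1y] swap r/2=575/18948: DF=(1 − 575/18948·(0.952300))/(1+575/18948) = 377/400 ≈ 0.942500
step 3 [1.5y] bond c/2=23/800: DF=(7893007/8000000 − 23/800·(0.952300+0.942500))/(1+23/800) = 9061/10000 ≈ 0.906100
step 4 [2y] zero: DF = P = 8953/10000 ≈ 0.895300

1 1/2 9523/10000
2 1 377/400
3 3/2 9061/10000
4 2 8953/10000
f(0.5y,1.5y) = ((9523/10000)/(9061/10000) − 1)/(1) = 462/9061 ≈ 5.0988%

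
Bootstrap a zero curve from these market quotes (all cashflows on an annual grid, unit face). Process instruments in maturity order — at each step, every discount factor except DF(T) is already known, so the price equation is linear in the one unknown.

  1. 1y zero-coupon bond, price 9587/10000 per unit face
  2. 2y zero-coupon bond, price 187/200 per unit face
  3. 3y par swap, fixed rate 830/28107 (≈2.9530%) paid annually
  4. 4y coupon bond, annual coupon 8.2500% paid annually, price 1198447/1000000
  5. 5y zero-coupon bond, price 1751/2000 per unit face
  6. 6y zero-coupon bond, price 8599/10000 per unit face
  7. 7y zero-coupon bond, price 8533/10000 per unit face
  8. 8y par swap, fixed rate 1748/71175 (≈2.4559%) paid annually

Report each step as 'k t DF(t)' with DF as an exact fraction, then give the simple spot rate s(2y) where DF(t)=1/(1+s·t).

1 1 9587/10000
2 2 187/200
3 3 917/1000
4 4 8929/10000
5 5 1751/2000
6 6 8599/10000
7 7 8533/10000
8 8 2063/2500
s(2y) = (1/(187/200) − 1)/(2) = 13/374 ≈ 3.4759%

step 1 [1y] zero: DF = P = 9587/10000 ≈ 0.958700
step 2 [2y] zero: DF = P = 187/200 ≈ 0.935000
step 3 [3y] swap r/1=830/28107: DF=(1 − 830/28107·(0.958700+0.935000))/(1+830/28107) = 917/1000 ≈ 0.917000
step 4 [4y] bond c/1=33/400: DF=(1198447/1000000 − 33/400·(0.958700+0.935000+0.917000))/(1+33/400) = 8929/10000 ≈ 0.892900
step 5 [5y] zero: DF = P = 1751/2000 ≈ 0.875500
step 6 [6y] zero: DF = P = 8599/10000 ≈ 0.859900
step 7 [7y] zero: DF = P = 8533/10000 ≈ 0.853300
step 8 [8y] swap r/1=1748/71175: DF=(1 − 1748/71175·(0.958700+0.935000+0.917000+0.892900+0.875500+0.859900+0.853300))/(1+1748/71175) = 2063/2500 ≈ 0.825200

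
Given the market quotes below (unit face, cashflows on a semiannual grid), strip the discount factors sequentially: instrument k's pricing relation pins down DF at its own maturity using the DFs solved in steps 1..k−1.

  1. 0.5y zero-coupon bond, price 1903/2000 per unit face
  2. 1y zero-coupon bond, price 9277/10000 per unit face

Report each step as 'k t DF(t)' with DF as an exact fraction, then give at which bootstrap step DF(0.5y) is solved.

step 1 [0.5y] zero: DF = P = 1903/2000 ≈ 0.951500
step 2 [1y] zero: DF = P = 9277/10000 ≈ 0.927700

1 1/2 1903/2000
2 1 9277/10000
DF(0.5y) is solved at step 1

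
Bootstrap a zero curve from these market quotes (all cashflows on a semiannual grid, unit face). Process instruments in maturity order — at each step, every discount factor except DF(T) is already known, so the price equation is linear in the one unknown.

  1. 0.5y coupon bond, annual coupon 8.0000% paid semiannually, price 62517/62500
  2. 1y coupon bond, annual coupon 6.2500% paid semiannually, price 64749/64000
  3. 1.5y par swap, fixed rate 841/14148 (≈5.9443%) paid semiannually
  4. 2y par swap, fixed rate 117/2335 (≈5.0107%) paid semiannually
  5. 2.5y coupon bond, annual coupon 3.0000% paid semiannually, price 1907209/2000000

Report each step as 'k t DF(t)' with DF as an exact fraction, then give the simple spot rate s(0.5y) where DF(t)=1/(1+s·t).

step 1 [0.5y] bond c/2=1/25: DF=(62517/62500 − 1/25·(0))/(1+1/25) = 4809/5000 ≈ 0.961800
step 2 [1y] bond c/2=1/32: DF=(64749/64000 − 1/32·(0.961800))/(1+1/32) = 9519/10000 ≈ 0.951900
step 3 [1.5y] swap r/2=841/28296: DF=(1 − 841/28296·(0.961800+0.951900))/(1+841/28296) = 9159/10000 ≈ 0.915900
step 4 [2y] swap r/2=117/4670: DF=(1 − 117/4670·(0.961800+0.951900+0.915900))/(1+117/4670) = 1133/1250 ≈ 0.906400
step 5 [2.5y] bond c/2=3/200: DF=(1907209/2000000 − 3/200·(0.961800+0.951900+0.915900+0.906400))/(1+3/200) = 8843/10000 ≈ 0.884300

1 1/2 4809/5000
2 1 9519/10000
3 3/2 9159/10000
4 2 1133/1250
5 5/2 8843/10000
s(0.5y) = (1/(4809/5000) − 1)/(1/2) = 382/4809 ≈ 7.9434%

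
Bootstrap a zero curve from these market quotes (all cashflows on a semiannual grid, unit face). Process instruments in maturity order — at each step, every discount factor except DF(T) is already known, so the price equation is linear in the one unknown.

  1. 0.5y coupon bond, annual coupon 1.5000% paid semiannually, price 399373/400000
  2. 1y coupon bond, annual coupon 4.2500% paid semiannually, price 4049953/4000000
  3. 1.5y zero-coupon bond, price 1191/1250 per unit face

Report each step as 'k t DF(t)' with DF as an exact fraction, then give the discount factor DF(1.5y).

1 1/2 991/1000
2 1 2427/2500
3 3/2 1191/1250
DF(1.5y) = 1191/1250 ≈ 0.952800

step 1 [0.5y] bond c/2=3/400: DF=(399373/400000 − 3/400·(0))/(1+3/400) = 991/1000 ≈ 0.991000
step 2 [1y] bond c/2=17/800: DF=(4049953/4000000 − 17/800·(0.991000))/(1+17/800) = 2427/2500 ≈ 0.970800
step 3 [1.5y] zero: DF = P = 1191/1250 ≈ 0.952800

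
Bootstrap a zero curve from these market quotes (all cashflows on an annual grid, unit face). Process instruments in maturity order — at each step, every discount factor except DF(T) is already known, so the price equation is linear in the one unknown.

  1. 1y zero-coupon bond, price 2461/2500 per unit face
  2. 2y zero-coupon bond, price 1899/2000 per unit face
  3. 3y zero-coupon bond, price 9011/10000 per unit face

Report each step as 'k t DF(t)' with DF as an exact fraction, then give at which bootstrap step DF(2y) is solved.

step 1 [1y] zero: DF = P = 2461/2500 ≈ 0.984400
step 2 [2y] zero: DF = P = 1899/2000 ≈ 0.949500
step 3 [3y] zero: DF = P = 9011/10000 ≈ 0.901100

1 1 2461/2500
2 2 1899/2000
3 3 9011/10000
DF(2y) is solved at step 2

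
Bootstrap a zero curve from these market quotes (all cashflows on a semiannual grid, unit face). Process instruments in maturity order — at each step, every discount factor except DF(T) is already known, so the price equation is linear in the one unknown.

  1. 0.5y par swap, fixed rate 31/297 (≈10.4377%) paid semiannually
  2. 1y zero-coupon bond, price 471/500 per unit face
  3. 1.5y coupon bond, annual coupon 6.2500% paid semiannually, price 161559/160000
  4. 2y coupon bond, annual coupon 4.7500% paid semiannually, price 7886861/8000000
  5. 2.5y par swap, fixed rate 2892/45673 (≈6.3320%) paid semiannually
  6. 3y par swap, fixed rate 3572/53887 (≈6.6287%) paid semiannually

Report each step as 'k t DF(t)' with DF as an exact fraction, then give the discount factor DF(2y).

step 1 [0.5y] swap r/2=31/594: DF=(1 − 31/594·(0))/(1+31/594) = 594/625 ≈ 0.950400
step 2 [1y] zero: DF = P = 471/500 ≈ 0.942000
step 3 [1.5y] bond c/2=1/32: DF=(161559/160000 − 1/32·(0.950400+0.942000))/(1+1/32) = 4609/5000 ≈ 0.921800
step 4 [2y] bond c/2=19/800: DF=(7886861/8000000 − 19/800·(0.950400+0.942000+0.921800))/(1+19/800) = 8977/10000 ≈ 0.897700
step 5 [2.5y] swap r/2=1446/45673: DF=(1 − 1446/45673·(0.950400+0.942000+0.921800+0.897700))/(1+1446/45673) = 4277/5000 ≈ 0.855400
step 6 [3y] swap r/2=1786/53887: DF=(1 − 1786/53887·(0.950400+0.942000+0.921800+0.897700+0.855400))/(1+1786/53887) = 4107/5000 ≈ 0.821400

1 1/2 594/625
2 1 471/500
3 3/2 4609/5000
4 2 8977/10000
5 5/2 4277/5000
6 3 4107/5000
DF(2y) = 8977/10000 ≈ 0.897700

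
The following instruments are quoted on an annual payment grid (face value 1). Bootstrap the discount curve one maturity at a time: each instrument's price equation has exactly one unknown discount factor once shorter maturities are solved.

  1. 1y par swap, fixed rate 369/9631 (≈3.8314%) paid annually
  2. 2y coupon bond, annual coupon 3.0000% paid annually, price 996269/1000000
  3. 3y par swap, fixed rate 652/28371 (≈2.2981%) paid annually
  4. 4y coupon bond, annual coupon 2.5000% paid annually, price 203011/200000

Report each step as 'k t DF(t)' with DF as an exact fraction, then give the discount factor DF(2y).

step 1 [1y] swap r/1=369/9631: DF=(1 − 369/9631·(0))/(1+369/9631) = 9631/10000 ≈ 0.963100
step 2 [2y] bond c/1=3/100: DF=(996269/1000000 − 3/100·(0.963100))/(1+3/100) = 587/625 ≈ 0.939200
step 3 [3y] swap r/1=652/28371: DF=(1 − 652/28371·(0.963100+0.939200))/(1+652/28371) = 2337/2500 ≈ 0.934800
step 4 [4y] bond c/1=1/40: DF=(203011/200000 − 1/40·(0.963100+0.939200+0.934800))/(1+1/40) = 9211/10000 ≈ 0.921100

1 1 9631/10000
2 2 587/625
3 3 2337/2500
4 4 9211/10000
DF(2y) = 587/625 ≈ 0.939200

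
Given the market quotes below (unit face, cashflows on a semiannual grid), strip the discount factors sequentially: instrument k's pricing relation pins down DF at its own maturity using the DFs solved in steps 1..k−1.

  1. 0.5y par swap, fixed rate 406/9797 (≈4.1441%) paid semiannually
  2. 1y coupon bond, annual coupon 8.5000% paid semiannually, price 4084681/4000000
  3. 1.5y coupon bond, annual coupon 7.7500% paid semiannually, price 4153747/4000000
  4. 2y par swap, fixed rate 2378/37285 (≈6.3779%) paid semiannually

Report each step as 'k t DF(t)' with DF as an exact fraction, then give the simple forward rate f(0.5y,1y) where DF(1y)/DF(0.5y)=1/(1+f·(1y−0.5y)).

1 1/2 9797/10000
2 1 2349/2500
3 3/2 9281/10000
4 2 8811/10000
f(0.5y,1y) = ((9797/10000)/(2349/2500) − 1)/(1/2) = 401/4698 ≈ 8.5355%

step 1 [0.5y] swap r/2=203/9797: DF=(1 − 203/9797·(0))/(1+203/9797) = 9797/10000 ≈ 0.979700
step 2 [1y] bond c/2=17/400: DF=(4084681/4000000 − 17/400·(0.979700))/(1+17/400) = 2349/2500 ≈ 0.939600
step 3 [1.5y] bond c/2=31/800: DF=(4153747/4000000 − 31/800·(0.979700+0.939600))/(1+31/800) = 9281/10000 ≈ 0.928100
step 4 [2y] swap r/2=1189/37285: DF=(1 − 1189/37285·(0.979700+0.939600+0.928100))/(1+1189/37285) = 8811/10000 ≈ 0.881100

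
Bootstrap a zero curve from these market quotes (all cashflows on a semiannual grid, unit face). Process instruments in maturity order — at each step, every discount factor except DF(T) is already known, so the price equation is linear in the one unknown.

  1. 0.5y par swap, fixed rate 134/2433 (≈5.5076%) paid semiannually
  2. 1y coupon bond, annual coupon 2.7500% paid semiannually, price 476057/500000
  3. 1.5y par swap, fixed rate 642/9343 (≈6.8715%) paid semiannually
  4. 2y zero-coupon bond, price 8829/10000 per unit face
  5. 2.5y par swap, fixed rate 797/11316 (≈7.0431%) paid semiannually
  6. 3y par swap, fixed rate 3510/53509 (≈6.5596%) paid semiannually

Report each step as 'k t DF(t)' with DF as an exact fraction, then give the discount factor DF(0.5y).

step 1 [0.5y] swap r/2=67/2433: DF=(1 − 67/2433·(0))/(1+67/2433) = 2433/2500 ≈ 0.973200
step 2 [1y] bond c/2=11/800: DF=(476057/500000 − 11/800·(0.973200))/(1+11/800) = 463/500 ≈ 0.926000
step 3 [1.5y] swap r/2=321/9343: DF=(1 − 321/9343·(0.973200+0.926000))/(1+321/9343) = 9037/10000 ≈ 0.903700
step 4 [2y] zero: DF = P = 8829/10000 ≈ 0.882900
step 5 [2.5y] swap r/2=797/22632: DF=(1 − 797/22632·(0.973200+0.926000+0.903700+0.882900))/(1+797/22632) = 4203/5000 ≈ 0.840600
step 6 [3y] swap r/2=1755/53509: DF=(1 − 1755/53509·(0.973200+0.926000+0.903700+0.882900+0.840600))/(1+1755/53509) = 1649/2000 ≈ 0.824500

1 1/2 2433/2500
2 1 463/500
3 3/2 9037/10000
4 2 8829/10000
5 5/2 4203/5000
6 3 1649/2000
DF(0.5y) = 2433/2500 ≈ 0.973200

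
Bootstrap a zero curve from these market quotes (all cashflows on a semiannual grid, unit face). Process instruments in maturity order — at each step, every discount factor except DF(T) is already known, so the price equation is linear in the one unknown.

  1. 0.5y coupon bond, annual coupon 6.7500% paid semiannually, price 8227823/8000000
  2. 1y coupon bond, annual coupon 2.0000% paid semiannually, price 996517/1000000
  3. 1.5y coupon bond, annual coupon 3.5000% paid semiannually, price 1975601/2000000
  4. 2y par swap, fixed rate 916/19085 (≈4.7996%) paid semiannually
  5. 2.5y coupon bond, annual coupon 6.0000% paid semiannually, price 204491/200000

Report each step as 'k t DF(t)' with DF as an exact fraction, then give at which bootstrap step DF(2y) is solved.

step 1 [0.5y] bond c/2=27/800: DF=(8227823/8000000 − 27/800·(0))/(1+27/800) = 9949/10000 ≈ 0.994900
step 2 [1y] bond c/2=1/100: DF=(996517/1000000 − 1/100·(0.994900))/(1+1/100) = 1221/1250 ≈ 0.976800
step 3 [1.5y] bond c/2=7/400: DF=(1975601/2000000 − 7/400·(0.994900+0.976800))/(1+7/400) = 9369/10000 ≈ 0.936900
step 4 [2y] swap r/2=458/19085: DF=(1 − 458/19085·(0.994900+0.976800+0.936900))/(1+458/19085) = 2271/2500 ≈ 0.908400
step 5 [2.5y] bond c/2=3/100: DF=(204491/200000 − 3/100·(0.994900+0.976800+0.936900+0.908400))/(1+3/100) = 1763/2000 ≈ 0.881500

1 1/2 9949/10000
2 1 1221/1250
3 3/2 9369/10000
4 2 2271/2500
5 5/2 1763/2000
DF(2y) is solved at step 4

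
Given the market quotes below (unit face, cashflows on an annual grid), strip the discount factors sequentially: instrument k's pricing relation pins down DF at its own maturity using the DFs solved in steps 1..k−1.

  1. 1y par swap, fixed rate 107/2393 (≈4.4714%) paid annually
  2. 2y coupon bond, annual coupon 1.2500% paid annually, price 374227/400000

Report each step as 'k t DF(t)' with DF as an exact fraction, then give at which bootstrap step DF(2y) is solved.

1 1 2393/2500
2 2 4561/5000
DF(2y) is solved at step 2

step 1 [1y] swap r/1=107/2393: DF=(1 − 107/2393·(0))/(1+107/2393) = 2393/2500 ≈ 0.957200
step 2 [2y] bond c/1=1/80: DF=(374227/400000 − 1/80·(0.957200))/(1+1/80) = 4561/5000 ≈ 0.912200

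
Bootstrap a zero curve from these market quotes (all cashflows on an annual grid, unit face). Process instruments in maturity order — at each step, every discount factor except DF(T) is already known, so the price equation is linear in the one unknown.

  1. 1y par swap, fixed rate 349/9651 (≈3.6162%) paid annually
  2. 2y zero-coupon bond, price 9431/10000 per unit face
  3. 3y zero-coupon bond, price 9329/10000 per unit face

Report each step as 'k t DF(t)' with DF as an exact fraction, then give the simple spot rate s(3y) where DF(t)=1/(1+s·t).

step 1 [1y] swap r/1=349/9651: DF=(1 − 349/9651·(0))/(1+349/9651) = 9651/10000 ≈ 0.965100
step 2 [2y] zero: DF = P = 9431/10000 ≈ 0.943100
step 3 [3y] zero: DF = P = 9329/10000 ≈ 0.932900

1 1 9651/10000
2 2 9431/10000
3 3 9329/10000
s(3y) = (1/(9329/10000) − 1)/(3) = 671/27987 ≈ 2.3975%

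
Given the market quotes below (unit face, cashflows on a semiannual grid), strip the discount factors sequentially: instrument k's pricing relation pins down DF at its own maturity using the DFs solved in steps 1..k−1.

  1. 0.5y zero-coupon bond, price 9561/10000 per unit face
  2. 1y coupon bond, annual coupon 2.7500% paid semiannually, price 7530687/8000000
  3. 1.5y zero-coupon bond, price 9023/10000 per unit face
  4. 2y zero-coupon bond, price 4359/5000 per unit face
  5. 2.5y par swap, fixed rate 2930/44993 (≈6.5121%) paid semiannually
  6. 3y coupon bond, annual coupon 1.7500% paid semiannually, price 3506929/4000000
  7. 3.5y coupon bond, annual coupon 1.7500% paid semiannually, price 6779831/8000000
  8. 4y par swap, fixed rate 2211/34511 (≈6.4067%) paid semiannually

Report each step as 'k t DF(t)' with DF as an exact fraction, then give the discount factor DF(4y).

1 1/2 9561/10000
2 1 2289/2500
3 3/2 9023/10000
4 2 4359/5000
5 5/2 1707/2000
6 3 8301/10000
7 7/2 7939/10000
8 4 7789/10000
DF(4y) = 7789/10000 ≈ 0.778900

step 1 [0.5y] zero: DF = P = 9561/10000 ≈ 0.956100
step 2 [1y] bond c/2=11/800: DF=(7530687/8000000 − 11/800·(0.956100))/(1+11/800) = 2289/2500 ≈ 0.915600
step 3 [1.5y] zero: DF = P = 9023/10000 ≈ 0.902300
step 4 [2y] zero: DF = P = 4359/5000 ≈ 0.871800
step 5 [2.5y] swap r/2=1465/44993: DF=(1 − 1465/44993·(0.956100+0.915600+0.902300+0.871800))/(1+1465/44993) = 1707/2000 ≈ 0.853500
step 6 [3y] bond c/2=7/800: DF=(3506929/4000000 − 7/800·(0.956100+0.915600+0.902300+0.871800+0.853500))/(1+7/800) = 8301/10000 ≈ 0.830100
step 7 [3.5y] bond c/2=7/800: DF=(6779831/8000000 − 7/800·(0.956100+0.915600+0.902300+0.871800+0.853500+0.830100))/(1+7/800) = 7939/10000 ≈ 0.793900
step 8 [4y] swap r/2=2211/69022: DF=(1 − 2211/69022·(0.956100+0.915600+0.902300+0.871800+0.853500+0.830100+0.793900))/(1+2211/69022) = 7789/10000 ≈ 0.778900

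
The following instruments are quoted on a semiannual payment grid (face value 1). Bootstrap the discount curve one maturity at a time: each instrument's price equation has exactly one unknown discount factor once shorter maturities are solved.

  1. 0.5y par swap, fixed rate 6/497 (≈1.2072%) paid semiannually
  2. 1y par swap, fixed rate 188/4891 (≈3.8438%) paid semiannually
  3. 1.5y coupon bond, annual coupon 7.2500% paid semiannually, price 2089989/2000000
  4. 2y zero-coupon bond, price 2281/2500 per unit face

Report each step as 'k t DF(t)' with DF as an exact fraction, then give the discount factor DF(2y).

1 1/2 497/500
2 1 1203/1250
3 3/2 47/50
4 2 2281/2500
DF(2y) = 2281/2500 ≈ 0.912400

step 1 [0.5y] swap r/2=3/497: DF=(1 − 3/497·(0))/(1+3/497) = 497/500 ≈ 0.994000
step 2 [1y] swap r/2=94/4891: DF=(1 − 94/4891·(0.994000))/(1+94/4891) = 1203/1250 ≈ 0.962400
step 3 [1.5y] bond c/2=29/800: DF=(2089989/2000000 − 29/800·(0.994000+0.962400))/(1+29/800) = 47/50 ≈ 0.940000
step 4 [2y] zero: DF = P = 2281/2500 ≈ 0.912400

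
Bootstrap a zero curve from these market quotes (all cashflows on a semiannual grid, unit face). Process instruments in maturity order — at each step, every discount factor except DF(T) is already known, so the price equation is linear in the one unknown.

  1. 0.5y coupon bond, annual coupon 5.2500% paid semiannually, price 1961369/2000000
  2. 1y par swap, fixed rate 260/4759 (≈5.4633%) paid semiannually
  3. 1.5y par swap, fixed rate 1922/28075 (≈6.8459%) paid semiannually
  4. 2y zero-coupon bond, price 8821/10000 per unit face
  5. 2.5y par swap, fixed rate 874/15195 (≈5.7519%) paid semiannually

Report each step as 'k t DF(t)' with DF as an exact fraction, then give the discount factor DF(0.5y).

1 1/2 2389/2500
2 1 237/250
3 3/2 9039/10000
4 2 8821/10000
5 5/2 8689/10000
DF(0.5y) = 2389/2500 ≈ 0.955600

step 1 [0.5y] bond c/2=21/800: DF=(1961369/2000000 − 21/800·(0))/(1+21/800) = 2389/2500 ≈ 0.955600
step 2 [1y] swap r/2=130/4759: DF=(1 − 130/4759·(0.955600))/(1+130/4759) = 237/250 ≈ 0.948000
step 3 [1.5y] swap r/2=961/28075: DF=(1 − 961/28075·(0.955600+0.948000))/(1+961/28075) = 9039/10000 ≈ 0.903900
step 4 [2y] zero: DF = P = 8821/10000 ≈ 0.882100
step 5 [2.5y] swap r/2=437/15195: DF=(1 − 437/15195·(0.955600+0.948000+0.903900+0.882100))/(1+437/15195) = 8689/10000 ≈ 0.868900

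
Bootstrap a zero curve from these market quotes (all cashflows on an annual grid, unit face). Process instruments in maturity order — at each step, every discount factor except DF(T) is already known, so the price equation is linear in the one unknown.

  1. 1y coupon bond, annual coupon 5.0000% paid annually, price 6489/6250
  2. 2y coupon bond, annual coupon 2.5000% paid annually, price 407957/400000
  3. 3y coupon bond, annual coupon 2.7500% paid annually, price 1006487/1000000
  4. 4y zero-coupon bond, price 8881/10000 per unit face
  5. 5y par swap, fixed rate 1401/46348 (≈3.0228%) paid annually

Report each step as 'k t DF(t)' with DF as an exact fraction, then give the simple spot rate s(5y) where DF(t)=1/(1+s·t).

step 1 [1y] bond c/1=1/20: DF=(6489/6250 − 1/20·(0))/(1+1/20) = 618/625 ≈ 0.988800
step 2 [2y] bond c/1=1/40: DF=(407957/400000 − 1/40·(0.988800))/(1+1/40) = 9709/10000 ≈ 0.970900
step 3 [3y] bond c/1=11/400: DF=(1006487/1000000 − 11/400·(0.988800+0.970900))/(1+11/400) = 9271/10000 ≈ 0.927100
step 4 [4y] zero: DF = P = 8881/10000 ≈ 0.888100
step 5 [5y] swap r/1=1401/46348: DF=(1 − 1401/46348·(0.988800+0.970900+0.927100+0.888100))/(1+1401/46348) = 8599/10000 ≈ 0.859900

1 1 618/625
2 2 9709/10000
3 3 9271/10000
4 4 8881/10000
5 5 8599/10000
s(5y) = (1/(8599/10000) − 1)/(5) = 1401/42995 ≈ 3.2585%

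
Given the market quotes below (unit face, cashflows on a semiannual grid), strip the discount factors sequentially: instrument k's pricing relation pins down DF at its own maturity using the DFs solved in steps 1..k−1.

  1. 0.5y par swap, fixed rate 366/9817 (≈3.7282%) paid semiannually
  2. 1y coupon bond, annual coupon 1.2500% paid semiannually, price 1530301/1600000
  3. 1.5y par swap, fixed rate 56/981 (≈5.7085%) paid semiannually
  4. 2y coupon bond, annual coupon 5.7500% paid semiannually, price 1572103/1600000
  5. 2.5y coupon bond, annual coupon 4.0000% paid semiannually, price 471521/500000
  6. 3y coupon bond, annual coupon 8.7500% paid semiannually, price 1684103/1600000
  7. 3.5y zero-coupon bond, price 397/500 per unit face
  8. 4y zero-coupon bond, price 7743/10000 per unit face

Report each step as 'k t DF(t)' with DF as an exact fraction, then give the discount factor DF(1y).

step 1 [0.5y] swap r/2=183/9817: DF=(1 − 183/9817·(0))/(1+183/9817) = 9817/10000 ≈ 0.981700
step 2 [1y] bond c/2=1/160: DF=(1530301/1600000 − 1/160·(0.981700))/(1+1/160) = 2361/2500 ≈ 0.944400
step 3 [1.5y] swap r/2=28/981: DF=(1 − 28/981·(0.981700+0.944400))/(1+28/981) = 2297/2500 ≈ 0.918800
step 4 [2y] bond c/2=23/800: DF=(1572103/1600000 − 23/800·(0.981700+0.944400+0.918800))/(1+23/800) = 2189/2500 ≈ 0.875600
step 5 [2.5y] bond c/2=1/50: DF=(471521/500000 − 1/50·(0.981700+0.944400+0.918800+0.875600))/(1+1/50) = 2129/2500 ≈ 0.851600
step 6 [3y] bond c/2=7/160: DF=(1684103/1600000 − 7/160·(0.981700+0.944400+0.918800+0.875600+0.851600))/(1+7/160) = 1021/1250 ≈ 0.816800
step 7 [3.5y] zero: DF = P = 397/500 ≈ 0.794000
step 8 [4y] zero: DF = P = 7743/10000 ≈ 0.774300

1 1/2 9817/10000
2 1 2361/2500
3 3/2 2297/2500
4 2 2189/2500
5 5/2 2129/2500
6 3 1021/1250
7 7/2 397/500
8 4 7743/10000
DF(1y) = 2361/2500 ≈ 0.944400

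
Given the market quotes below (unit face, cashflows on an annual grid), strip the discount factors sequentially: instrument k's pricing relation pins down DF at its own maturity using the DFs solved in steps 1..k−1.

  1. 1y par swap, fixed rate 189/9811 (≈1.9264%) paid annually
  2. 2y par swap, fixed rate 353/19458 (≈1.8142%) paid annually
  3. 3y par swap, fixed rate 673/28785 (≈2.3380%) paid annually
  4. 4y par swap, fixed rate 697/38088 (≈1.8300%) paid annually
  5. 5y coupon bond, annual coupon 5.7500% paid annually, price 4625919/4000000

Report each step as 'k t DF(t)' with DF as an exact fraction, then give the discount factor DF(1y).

1 1 9811/10000
2 2 9647/10000
3 3 9327/10000
4 4 9303/10000
5 5 1773/2000
DF(1y) = 9811/10000 ≈ 0.981100

step 1 [1y] swap r/1=189/9811: DF=(1 − 189/9811·(0))/(1+189/9811) = 9811/10000 ≈ 0.981100
step 2 [2y] swap r/1=353/19458: DF=(1 − 353/19458·(0.981100))/(1+353/19458) = 9647/10000 ≈ 0.964700
step 3 [3y] swap r/1=673/28785: DF=(1 − 673/28785·(0.981100+0.964700))/(1+673/28785) = 9327/10000 ≈ 0.932700
step 4 [4y] swap r/1=697/38088: DF=(1 − 697/38088·(0.981100+0.964700+0.932700))/(1+697/38088) = 9303/10000 ≈ 0.930300
step 5 [5y] bond c/1=23/400: DF=(4625919/4000000 − 23/400·(0.981100+0.964700+0.932700+0.930300))/(1+23/400) = 1773/2000 ≈ 0.886500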